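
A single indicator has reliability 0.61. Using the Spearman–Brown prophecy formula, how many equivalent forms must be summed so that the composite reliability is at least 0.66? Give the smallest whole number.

k ≥ ρ*(1−ρ₁)/(ρ₁(1−ρ*)) = 0.66·0.39 / (0.61·0.34) = 1.241.
Smallest integer k = 2.

2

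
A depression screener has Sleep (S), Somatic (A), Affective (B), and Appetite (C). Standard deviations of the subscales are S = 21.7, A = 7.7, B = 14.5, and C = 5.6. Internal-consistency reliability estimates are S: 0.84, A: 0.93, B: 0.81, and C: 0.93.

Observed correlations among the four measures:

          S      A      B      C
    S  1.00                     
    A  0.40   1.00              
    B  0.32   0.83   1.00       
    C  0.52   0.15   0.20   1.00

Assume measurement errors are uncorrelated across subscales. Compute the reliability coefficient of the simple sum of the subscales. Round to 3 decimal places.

Var(S+A+B+C) = 21.7² + 7.7² + 14.5² + 5.6² + 2·[21.7·7.7·0.40 + 21.7·14.5·0.32 + 21.7·5.6·0.52 + 7.7·14.5·0.83 + 7.7·5.6·0.15 + 14.5·5.6·0.20] = 771.79 + 692.184 = 1463.97.
Because errors are independent across components, Cov(Tᵢ,Tⱼ) = Cov(Xᵢ,Xⱼ); the off-diagonal part of the true-score variance is the same as above.
True-score variance = [21.7²·0.84 + 7.7²·0.93 + 14.5²·0.81 + 5.6²·0.93] + 692.184 = 650.155 + 692.184 = 1342.34.
Reliability = 1342.34 / 1463.97 = 0.917.

0.917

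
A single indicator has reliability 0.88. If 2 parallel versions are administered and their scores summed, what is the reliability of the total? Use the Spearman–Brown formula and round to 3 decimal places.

0.936

ρ_k = kρ / (1 + (k−1)ρ) = 2·0.88 / (1 + 1·0.88) = 1.760 / 1.880 = 0.936.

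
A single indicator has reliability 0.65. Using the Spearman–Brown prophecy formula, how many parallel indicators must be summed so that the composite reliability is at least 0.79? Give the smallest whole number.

k ≥ ρ*(1−ρ₁)/(ρ₁(1−ρ*)) = 0.79·0.35 / (0.65·0.21) = 2.026.
Smallest integer k = 3.

3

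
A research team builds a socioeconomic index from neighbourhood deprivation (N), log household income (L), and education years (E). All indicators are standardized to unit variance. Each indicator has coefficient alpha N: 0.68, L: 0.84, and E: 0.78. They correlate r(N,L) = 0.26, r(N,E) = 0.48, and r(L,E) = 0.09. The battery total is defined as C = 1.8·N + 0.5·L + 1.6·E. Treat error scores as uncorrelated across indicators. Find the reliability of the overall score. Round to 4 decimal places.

0.8260

Var(C) = 1.8² + 0.5² + 1.6² + 2·[0.9·0.26 + 2.88·0.48 + 0.8·0.09] = 6.05 + 3.3768 = 9.4268.
Under uncorrelated errors the observed covariances equal the true-score covariances, so only the own-variance terms attenuate.
True-score variance = [1.8²·0.68 + 0.5²·0.84 + 1.6²·0.78] + 3.3768 = 4.41 + 3.3768 = 7.7868.
Reliability = 7.7868 / 9.4268 = 0.8260.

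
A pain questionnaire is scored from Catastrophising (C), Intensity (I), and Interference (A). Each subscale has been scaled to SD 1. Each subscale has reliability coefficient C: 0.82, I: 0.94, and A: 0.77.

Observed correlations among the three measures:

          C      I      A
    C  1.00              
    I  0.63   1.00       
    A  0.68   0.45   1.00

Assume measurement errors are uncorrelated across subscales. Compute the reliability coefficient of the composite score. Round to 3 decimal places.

0.928

Var(C+I+A) = 3 + 2·[0.63 + 0.68 + 0.45] = 3 + 3.52 = 6.52.
Under uncorrelated errors the observed covariances equal the true-score covariances, so only the own-variance terms attenuate.
True-score variance = [0.82 + 0.94 + 0.77] + 3.52 = 2.53 + 3.52 = 6.05.
Reliability = 6.05 / 6.52 = 0.928.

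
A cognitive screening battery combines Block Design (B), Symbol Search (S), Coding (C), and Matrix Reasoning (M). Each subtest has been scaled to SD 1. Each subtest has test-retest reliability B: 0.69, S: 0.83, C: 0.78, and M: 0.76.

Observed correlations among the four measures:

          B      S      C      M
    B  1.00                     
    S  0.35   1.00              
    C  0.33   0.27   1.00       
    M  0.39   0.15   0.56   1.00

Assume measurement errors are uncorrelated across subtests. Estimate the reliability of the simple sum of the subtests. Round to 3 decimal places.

Var(B+S+C+M) = 4 + 2·[0.35 + 0.33 + 0.39 + 0.27 + 0.15 + 0.56] = 4 + 4.1 = 8.1.
With uncorrelated errors the cross-covariances are all true-score covariance, so they carry over unchanged; only the diagonal terms shrink to ρᵢσᵢ².
True-score variance = [0.69 + 0.83 + 0.78 + 0.76] + 4.1 = 3.06 + 4.1 = 7.16.
Reliability = 7.16 / 8.1 = 0.884.

0.884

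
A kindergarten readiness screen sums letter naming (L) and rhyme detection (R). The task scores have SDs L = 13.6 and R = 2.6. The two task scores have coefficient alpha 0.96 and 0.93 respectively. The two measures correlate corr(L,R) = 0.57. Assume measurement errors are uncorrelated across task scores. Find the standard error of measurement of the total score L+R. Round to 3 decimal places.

Var(total) = 191.72 + 40.3104 = 232.03.
True-score variance = 183.848 + 40.3104 = 224.159, so reliability = 0.9661.
Error variance = 232.03 − 224.159 = 7.8716; SEM = √7.8716 = 2.806.

2.806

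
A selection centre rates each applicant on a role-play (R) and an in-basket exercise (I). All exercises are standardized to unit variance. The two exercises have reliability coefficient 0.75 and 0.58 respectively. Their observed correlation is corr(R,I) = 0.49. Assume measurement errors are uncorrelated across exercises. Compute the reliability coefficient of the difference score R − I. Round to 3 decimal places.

0.343

Var(R−I) = 1 + 1 − 2·0.49 = 2 − 0.98 = 1.02.
With uncorrelated errors the cross-covariances are all true-score covariance, so they carry over unchanged; only the diagonal terms shrink to ρᵢσᵢ².
True-score variance = [0.75 + 0.58] − 0.98 = 1.33 − 0.98 = 0.35.
Reliability = 0.35 / 1.02 = 0.343.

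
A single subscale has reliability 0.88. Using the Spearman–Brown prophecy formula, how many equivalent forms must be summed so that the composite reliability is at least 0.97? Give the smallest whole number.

k ≥ ρ*(1−ρ₁)/(ρ₁(1−ρ*)) = 0.97·0.12 / (0.88·0.03) = 4.409.
Smallest integer k = 5.

5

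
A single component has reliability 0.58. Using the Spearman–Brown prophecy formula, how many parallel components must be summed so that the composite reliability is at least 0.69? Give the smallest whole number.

k ≥ ρ*(1−ρ₁)/(ρ₁(1−ρ*)) = 0.69·0.42 / (0.58·0.31) = 1.612.
Smallest integer k = 2.

2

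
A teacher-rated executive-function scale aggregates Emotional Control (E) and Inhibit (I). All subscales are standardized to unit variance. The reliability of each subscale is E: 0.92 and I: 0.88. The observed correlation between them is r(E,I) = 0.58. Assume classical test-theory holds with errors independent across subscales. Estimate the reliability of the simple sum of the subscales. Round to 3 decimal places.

Var(E+I) = 2 + 2·[0.58] = 2 + 1.16 = 3.16.
Under uncorrelated errors the observed covariances equal the true-score covariances, so only the own-variance terms attenuate.
True-score variance = [0.92 + 0.88] + 1.16 = 1.8 + 1.16 = 2.96.
Reliability = 2.96 / 3.16 = 0.937.

0.937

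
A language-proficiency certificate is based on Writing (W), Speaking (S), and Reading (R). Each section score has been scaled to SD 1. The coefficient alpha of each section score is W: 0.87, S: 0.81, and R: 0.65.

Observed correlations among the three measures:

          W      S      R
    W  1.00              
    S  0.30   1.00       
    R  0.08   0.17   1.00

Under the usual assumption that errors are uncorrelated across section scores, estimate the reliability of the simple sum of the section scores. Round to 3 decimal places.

0.837

Var(W+S+R) = 3 + 2·[0.30 + 0.08 + 0.17] = 3 + 1.1 = 4.1.
Because errors are independent across components, Cov(Tᵢ,Tⱼ) = Cov(Xᵢ,Xⱼ); the off-diagonal part of the true-score variance is the same as above.
True-score variance = [0.87 + 0.81 + 0.65] + 1.1 = 2.33 + 1.1 = 3.43.
Reliability = 3.43 / 4.1 = 0.837.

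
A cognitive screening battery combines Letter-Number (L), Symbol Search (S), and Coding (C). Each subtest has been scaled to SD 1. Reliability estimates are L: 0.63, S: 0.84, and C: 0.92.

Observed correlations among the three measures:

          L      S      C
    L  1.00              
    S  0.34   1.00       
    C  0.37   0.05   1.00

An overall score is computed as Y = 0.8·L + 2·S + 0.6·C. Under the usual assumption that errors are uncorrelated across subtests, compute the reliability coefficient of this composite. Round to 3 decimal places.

Var(Y) = 0.8² + 2² + 0.6² + 2·[1.6·0.34 + 0.48·0.37 + 1.2·0.05] = 5 + 1.5632 = 6.5632.
With uncorrelated errors the cross-covariances are all true-score covariance, so they carry over unchanged; only the diagonal terms shrink to ρᵢσᵢ².
True-score variance = [0.8²·0.63 + 2²·0.84 + 0.6²·0.92] + 1.5632 = 4.0944 + 1.5632 = 5.6576.
Reliability = 5.6576 / 6.5632 = 0.862.

0.862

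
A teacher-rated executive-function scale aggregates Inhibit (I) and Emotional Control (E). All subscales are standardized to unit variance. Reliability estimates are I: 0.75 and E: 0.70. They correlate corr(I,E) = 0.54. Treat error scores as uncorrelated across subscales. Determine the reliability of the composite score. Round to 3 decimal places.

Var(I+E) = 2 + 2·[0.54] = 2 + 1.08 = 3.08.
Because errors are independent across components, Cov(Tᵢ,Tⱼ) = Cov(Xᵢ,Xⱼ); the off-diagonal part of the true-score variance is the same as above.
True-score variance = [0.75 + 0.70] + 1.08 = 1.45 + 1.08 = 2.53.
Reliability = 2.53 / 3.08 = 0.821.

0.821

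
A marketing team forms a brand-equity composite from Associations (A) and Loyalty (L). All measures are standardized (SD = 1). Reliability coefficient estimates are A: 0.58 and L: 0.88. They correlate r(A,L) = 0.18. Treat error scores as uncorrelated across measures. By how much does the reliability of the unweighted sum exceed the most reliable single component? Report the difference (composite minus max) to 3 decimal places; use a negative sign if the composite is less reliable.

-0.109

Var(sum) = 2 + 0.36 = 2.36; true-score variance = 1.46 + 0.36 = 1.82; composite reliability = 0.7712.
Max component reliability = 0.8800.
Difference = 0.7712 − 0.8800 = -0.109.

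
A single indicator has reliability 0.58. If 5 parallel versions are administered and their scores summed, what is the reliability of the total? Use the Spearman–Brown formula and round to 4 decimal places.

0.8735

ρ_k = kρ / (1 + (k−1)ρ) = 5·0.58 / (1 + 4·0.58) = 2.900 / 3.320 = 0.8735.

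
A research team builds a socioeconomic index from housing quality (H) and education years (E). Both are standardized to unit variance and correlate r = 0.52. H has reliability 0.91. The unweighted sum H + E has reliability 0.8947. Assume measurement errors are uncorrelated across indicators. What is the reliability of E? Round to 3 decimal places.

0.770

Var(H+E) = 2 + 2·0.52 = 3.040.
True-score variance = ρ_H + ρ_E + 2·0.52, so 0.8947 = (0.91 + ρ_E + 1.04) / 3.040.
ρ_E = 0.8947·3.040 − 0.91 − 1.04 = 0.770.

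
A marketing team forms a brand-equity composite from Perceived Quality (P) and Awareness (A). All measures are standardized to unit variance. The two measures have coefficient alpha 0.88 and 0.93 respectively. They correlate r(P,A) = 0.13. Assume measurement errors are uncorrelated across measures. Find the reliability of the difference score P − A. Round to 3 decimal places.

Var(P−A) = 1 + 1 − 2·0.13 = 2 − 0.26 = 1.74.
Because errors are independent across components, Cov(Tᵢ,Tⱼ) = Cov(Xᵢ,Xⱼ); the off-diagonal part of the true-score variance is the same as above.
True-score variance = [0.88 + 0.93] − 0.26 = 1.81 − 0.26 = 1.55.
Reliability = 1.55 / 1.74 = 0.891.

0.891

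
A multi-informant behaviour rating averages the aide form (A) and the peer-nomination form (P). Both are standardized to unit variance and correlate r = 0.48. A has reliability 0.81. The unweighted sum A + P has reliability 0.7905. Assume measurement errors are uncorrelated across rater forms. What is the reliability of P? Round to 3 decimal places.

0.570

Var(A+P) = 2 + 2·0.48 = 2.960.
True-score variance = ρ_A + ρ_P + 2·0.48, so 0.7905 = (0.81 + ρ_P + 0.96) / 2.960.
ρ_P = 0.7905·2.960 − 0.81 − 0.96 = 0.570.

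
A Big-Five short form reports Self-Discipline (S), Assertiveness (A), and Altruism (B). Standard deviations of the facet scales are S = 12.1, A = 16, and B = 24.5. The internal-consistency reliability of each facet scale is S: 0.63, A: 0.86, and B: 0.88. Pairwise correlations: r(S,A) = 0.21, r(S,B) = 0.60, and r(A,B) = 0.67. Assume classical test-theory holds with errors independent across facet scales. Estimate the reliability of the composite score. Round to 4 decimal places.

Var(S+A+B) = 12.1² + 16² + 24.5² + 2·[12.1·16·0.21 + 12.1·24.5·0.60 + 16·24.5·0.67] = 1002.66 + 962.332 = 1964.99.
Under uncorrelated errors the observed covariances equal the true-score covariances, so only the own-variance terms attenuate.
True-score variance = [12.1²·0.63 + 16²·0.86 + 24.5²·0.88] + 962.332 = 840.618 + 962.332 = 1802.95.
Reliability = 1802.95 / 1964.99 = 0.9175.

0.9175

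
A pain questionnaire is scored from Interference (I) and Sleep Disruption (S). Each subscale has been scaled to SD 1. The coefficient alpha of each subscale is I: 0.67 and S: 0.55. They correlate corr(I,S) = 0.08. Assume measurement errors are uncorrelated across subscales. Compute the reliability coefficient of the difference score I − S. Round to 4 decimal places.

Var(I−S) = 1 + 1 − 2·0.08 = 2 − 0.16 = 1.84.
Because errors are independent across components, Cov(Tᵢ,Tⱼ) = Cov(Xᵢ,Xⱼ); the off-diagonal part of the true-score variance is the same as above.
True-score variance = [0.67 + 0.55] − 0.16 = 1.22 − 0.16 = 1.06.
Reliability = 1.06 / 1.84 = 0.5761.

0.5761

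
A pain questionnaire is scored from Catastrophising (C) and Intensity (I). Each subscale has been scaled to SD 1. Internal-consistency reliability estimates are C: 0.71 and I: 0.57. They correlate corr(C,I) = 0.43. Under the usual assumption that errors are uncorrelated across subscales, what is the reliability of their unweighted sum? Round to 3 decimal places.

0.748

Var(C+I) = 2 + 2·[0.43] = 2 + 0.86 = 2.86.
With uncorrelated errors the cross-covariances are all true-score covariance, so they carry over unchanged; only the diagonal terms shrink to ρᵢσᵢ².
True-score variance = [0.71 + 0.57] + 0.86 = 1.28 + 0.86 = 2.14.
Reliability = 2.14 / 2.86 = 0.748.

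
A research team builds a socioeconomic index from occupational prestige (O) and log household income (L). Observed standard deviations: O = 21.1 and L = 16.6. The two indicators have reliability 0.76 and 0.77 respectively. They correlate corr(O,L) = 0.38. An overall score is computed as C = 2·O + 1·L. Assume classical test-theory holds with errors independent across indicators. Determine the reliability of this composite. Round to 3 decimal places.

Var(C) = 2²·21.1² + 16.6² + 2·[2·21.1·16.6·0.38] = 2056.4 + 532.395 = 2588.8.
Because errors are independent across components, Cov(Tᵢ,Tⱼ) = Cov(Xᵢ,Xⱼ); the off-diagonal part of the true-score variance is the same as above.
True-score variance = [2²·21.1²·0.76 + 16.6²·0.77] + 532.395 = 1565.62 + 532.395 = 2098.01.
Reliability = 2098.01 / 2588.8 = 0.810.

0.810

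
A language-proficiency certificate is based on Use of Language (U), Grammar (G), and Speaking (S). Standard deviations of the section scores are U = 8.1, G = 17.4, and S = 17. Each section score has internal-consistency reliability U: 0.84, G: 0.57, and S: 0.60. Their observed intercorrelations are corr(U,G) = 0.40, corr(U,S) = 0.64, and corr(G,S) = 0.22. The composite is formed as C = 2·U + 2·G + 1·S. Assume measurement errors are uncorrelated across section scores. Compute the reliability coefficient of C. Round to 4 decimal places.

Var(C) = 2²·8.1² + 2²·17.4² + 17² + 2·[4·8.1·17.4·0.40 + 2·8.1·17·0.64 + 2·17.4·17·0.22] = 1762.48 + 1063.82 = 2826.3.
Under uncorrelated errors the observed covariances equal the true-score covariances, so only the own-variance terms attenuate.
True-score variance = [2²·8.1²·0.84 + 2²·17.4²·0.57 + 17²·0.60] + 1063.82 = 1084.14 + 1063.82 = 2147.97.
Reliability = 2147.97 / 2826.3 = 0.7600.

0.7600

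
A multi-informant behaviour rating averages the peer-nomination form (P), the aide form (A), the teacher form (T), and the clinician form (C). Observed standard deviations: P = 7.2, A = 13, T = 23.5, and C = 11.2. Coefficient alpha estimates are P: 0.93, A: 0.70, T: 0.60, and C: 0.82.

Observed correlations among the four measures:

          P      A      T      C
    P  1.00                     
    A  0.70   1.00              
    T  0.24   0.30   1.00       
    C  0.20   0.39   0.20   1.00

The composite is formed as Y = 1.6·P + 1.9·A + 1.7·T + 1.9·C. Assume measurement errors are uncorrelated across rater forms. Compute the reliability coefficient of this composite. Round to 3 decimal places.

Var(Y) = 1.6²·7.2² + 1.9²·13² + 1.7²·23.5² + 1.9²·11.2² + 2·[3.04·7.2·13·0.70 + 2.72·7.2·23.5·0.24 + 3.04·7.2·11.2·0.20 + 3.23·13·23.5·0.30 + 3.61·13·11.2·0.39 + 3.23·23.5·11.2·0.20] = 2791.64 + 2059.42 = 4851.06.
With uncorrelated errors the cross-covariances are all true-score covariance, so they carry over unchanged; only the diagonal terms shrink to ρᵢσᵢ².
True-score variance = [1.6²·7.2²·0.93 + 1.9²·13²·0.70 + 1.7²·23.5²·0.60 + 1.9²·11.2²·0.82] + 2059.42 = 1879.41 + 2059.42 = 3938.83.
Reliability = 3938.83 / 4851.06 = 0.812.

0.812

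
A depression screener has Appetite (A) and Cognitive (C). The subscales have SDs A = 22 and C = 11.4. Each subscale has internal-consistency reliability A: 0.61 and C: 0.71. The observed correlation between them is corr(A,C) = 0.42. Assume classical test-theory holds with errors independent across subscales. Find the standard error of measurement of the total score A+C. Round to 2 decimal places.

Var(total) = 613.96 + 210.672 = 824.632.
True-score variance = 387.512 + 210.672 = 598.184, so reliability = 0.7254.
Error variance = 824.632 − 598.184 = 226.448; SEM = √226.448 = 15.05.

15.05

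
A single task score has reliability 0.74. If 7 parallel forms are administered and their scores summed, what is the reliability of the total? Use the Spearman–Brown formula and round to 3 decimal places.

ρ_k = kρ / (1 + (k−1)ρ) = 7·0.74 / (1 + 6·0.74) = 5.180 / 5.440 = 0.952.

0.952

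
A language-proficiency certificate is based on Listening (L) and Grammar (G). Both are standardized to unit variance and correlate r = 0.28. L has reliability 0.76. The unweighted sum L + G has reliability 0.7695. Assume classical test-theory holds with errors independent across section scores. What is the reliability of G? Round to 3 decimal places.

0.650

Var(L+G) = 2 + 2·0.28 = 2.560.
True-score variance = ρ_L + ρ_G + 2·0.28, so 0.7695 = (0.76 + ρ_G + 0.56) / 2.560.
ρ_G = 0.7695·2.560 − 0.76 − 0.56 = 0.650.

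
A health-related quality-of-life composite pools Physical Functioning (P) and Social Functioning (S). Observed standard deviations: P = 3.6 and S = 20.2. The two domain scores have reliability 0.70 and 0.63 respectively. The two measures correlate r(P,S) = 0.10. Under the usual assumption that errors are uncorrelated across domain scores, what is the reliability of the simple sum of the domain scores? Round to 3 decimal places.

0.644

Var(P+S) = 3.6² + 20.2² + 2·[3.6·20.2·0.10] = 421 + 14.544 = 435.544.
Because errors are independent across components, Cov(Tᵢ,Tⱼ) = Cov(Xᵢ,Xⱼ); the off-diagonal part of the true-score variance is the same as above.
True-score variance = [3.6²·0.70 + 20.2²·0.63] + 14.544 = 266.137 + 14.544 = 280.681.
Reliability = 280.681 / 435.544 = 0.644.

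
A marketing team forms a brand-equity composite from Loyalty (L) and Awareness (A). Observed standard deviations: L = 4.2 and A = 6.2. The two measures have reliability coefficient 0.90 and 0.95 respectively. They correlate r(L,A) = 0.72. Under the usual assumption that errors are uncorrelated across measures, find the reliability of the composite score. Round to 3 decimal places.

0.961

Var(L+A) = 4.2² + 6.2² + 2·[4.2·6.2·0.72] = 56.08 + 37.4976 = 93.5776.
Because errors are independent across components, Cov(Tᵢ,Tⱼ) = Cov(Xᵢ,Xⱼ); the off-diagonal part of the true-score variance is the same as above.
True-score variance = [4.2²·0.90 + 6.2²·0.95] + 37.4976 = 52.394 + 37.4976 = 89.8916.
Reliability = 89.8916 / 93.5776 = 0.961.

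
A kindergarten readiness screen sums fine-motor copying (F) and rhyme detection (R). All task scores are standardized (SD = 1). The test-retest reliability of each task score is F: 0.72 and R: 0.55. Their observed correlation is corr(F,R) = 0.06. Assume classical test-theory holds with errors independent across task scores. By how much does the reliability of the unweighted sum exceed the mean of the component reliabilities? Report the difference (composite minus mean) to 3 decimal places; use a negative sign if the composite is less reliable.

Var(sum) = 2 + 0.12 = 2.12; true-score variance = 1.27 + 0.12 = 1.39; composite reliability = 0.6557.
Mean component reliability = 0.6350.
Difference = 0.6557 − 0.6350 = 0.021.

0.021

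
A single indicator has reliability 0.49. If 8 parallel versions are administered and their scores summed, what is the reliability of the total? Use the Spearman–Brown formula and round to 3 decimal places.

0.885

ρ_k = kρ / (1 + (k−1)ρ) = 8·0.49 / (1 + 7·0.49) = 3.920 / 4.430 = 0.885.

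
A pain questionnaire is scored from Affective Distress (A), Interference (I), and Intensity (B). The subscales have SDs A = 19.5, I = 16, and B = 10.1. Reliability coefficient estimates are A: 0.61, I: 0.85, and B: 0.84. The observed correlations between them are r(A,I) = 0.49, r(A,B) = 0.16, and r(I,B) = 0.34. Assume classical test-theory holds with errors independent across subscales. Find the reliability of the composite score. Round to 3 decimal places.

Var(A+I+B) = 19.5² + 16² + 10.1² + 2·[19.5·16·0.49 + 19.5·10.1·0.16 + 16·10.1·0.34] = 738.26 + 478.672 = 1216.93.
With uncorrelated errors the cross-covariances are all true-score covariance, so they carry over unchanged; only the diagonal terms shrink to ρᵢσᵢ².
True-score variance = [19.5²·0.61 + 16²·0.85 + 10.1²·0.84] + 478.672 = 535.241 + 478.672 = 1013.91.
Reliability = 1013.91 / 1216.93 = 0.833.

0.833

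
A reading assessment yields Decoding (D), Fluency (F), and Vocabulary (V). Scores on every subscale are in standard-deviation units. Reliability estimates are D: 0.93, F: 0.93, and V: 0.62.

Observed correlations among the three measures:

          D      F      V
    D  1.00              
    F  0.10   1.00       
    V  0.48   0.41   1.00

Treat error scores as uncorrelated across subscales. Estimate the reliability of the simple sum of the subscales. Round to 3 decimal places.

Var(D+F+V) = 3 + 2·[0.10 + 0.48 + 0.41] = 3 + 1.98 = 4.98.
With uncorrelated errors the cross-covariances are all true-score covariance, so they carry over unchanged; only the diagonal terms shrink to ρᵢσᵢ².
True-score variance = [0.93 + 0.93 + 0.62] + 1.98 = 2.48 + 1.98 = 4.46.
Reliability = 4.46 / 4.98 = 0.896.

0.896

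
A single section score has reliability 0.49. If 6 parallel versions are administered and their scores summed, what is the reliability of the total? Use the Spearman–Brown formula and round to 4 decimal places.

0.8522

ρ_k = kρ / (1 + (k−1)ρ) = 6·0.49 / (1 + 5·0.49) = 2.940 / 3.450 = 0.8522.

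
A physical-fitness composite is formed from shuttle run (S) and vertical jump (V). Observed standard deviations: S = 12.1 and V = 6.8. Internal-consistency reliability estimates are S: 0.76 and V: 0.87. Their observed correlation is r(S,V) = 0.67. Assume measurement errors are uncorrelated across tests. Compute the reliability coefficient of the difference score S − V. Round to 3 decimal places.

0.501

Var(S−V) = 12.1² + 6.8² − 2·12.1·6.8·0.67 = 192.65 − 110.255 = 82.3948.
Because errors are independent across components, Cov(Tᵢ,Tⱼ) = Cov(Xᵢ,Xⱼ); the off-diagonal part of the true-score variance is the same as above.
True-score variance = [12.1²·0.76 + 6.8²·0.87] − 110.255 = 151.5 − 110.255 = 41.2452.
Reliability = 41.2452 / 82.3948 = 0.501.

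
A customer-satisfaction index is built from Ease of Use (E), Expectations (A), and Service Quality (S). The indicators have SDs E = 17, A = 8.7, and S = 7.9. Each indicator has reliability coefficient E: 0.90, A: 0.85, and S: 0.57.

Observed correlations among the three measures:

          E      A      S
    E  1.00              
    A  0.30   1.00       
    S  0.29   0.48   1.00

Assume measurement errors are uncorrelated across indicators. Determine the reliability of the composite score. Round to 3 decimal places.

0.898

Var(E+A+S) = 17² + 8.7² + 7.9² + 2·[17·8.7·0.30 + 17·7.9·0.29 + 8.7·7.9·0.48] = 427.1 + 232.615 = 659.715.
Because errors are independent across components, Cov(Tᵢ,Tⱼ) = Cov(Xᵢ,Xⱼ); the off-diagonal part of the true-score variance is the same as above.
True-score variance = [17²·0.90 + 8.7²·0.85 + 7.9²·0.57] + 232.615 = 360.01 + 232.615 = 592.625.
Reliability = 592.625 / 659.715 = 0.898.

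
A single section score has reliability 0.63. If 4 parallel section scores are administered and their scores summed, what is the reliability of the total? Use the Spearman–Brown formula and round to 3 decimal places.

ρ_k = kρ / (1 + (k−1)ρ) = 4·0.63 / (1 + 3·0.63) = 2.520 / 2.890 = 0.872.

0.872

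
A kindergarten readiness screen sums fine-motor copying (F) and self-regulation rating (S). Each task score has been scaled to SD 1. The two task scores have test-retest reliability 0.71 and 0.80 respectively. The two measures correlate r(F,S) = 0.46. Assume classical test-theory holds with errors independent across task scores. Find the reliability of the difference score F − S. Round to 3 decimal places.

Var(F−S) = 1 + 1 − 2·0.46 = 2 − 0.92 = 1.08.
Under uncorrelated errors the observed covariances equal the true-score covariances, so only the own-variance terms attenuate.
True-score variance = [0.71 + 0.80] − 0.92 = 1.51 − 0.92 = 0.59.
Reliability = 0.59 / 1.08 = 0.546.

0.546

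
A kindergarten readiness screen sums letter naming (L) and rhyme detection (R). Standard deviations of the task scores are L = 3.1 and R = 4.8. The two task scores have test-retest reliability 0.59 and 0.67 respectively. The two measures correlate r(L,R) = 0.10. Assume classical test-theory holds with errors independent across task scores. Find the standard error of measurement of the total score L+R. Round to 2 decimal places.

3.40

Var(total) = 32.65 + 2.976 = 35.626.
True-score variance = 21.1067 + 2.976 = 24.0827, so reliability = 0.6760.
Error variance = 35.626 − 24.0827 = 11.5433; SEM = √11.5433 = 3.40.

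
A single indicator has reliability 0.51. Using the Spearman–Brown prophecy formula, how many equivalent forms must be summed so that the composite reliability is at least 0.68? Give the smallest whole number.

3

k ≥ ρ*(1−ρ₁)/(ρ₁(1−ρ*)) = 0.68·0.49 / (0.51·0.32) = 2.042.
Smallest integer k = 3.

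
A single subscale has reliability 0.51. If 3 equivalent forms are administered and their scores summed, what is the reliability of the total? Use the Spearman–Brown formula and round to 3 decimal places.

ρ_k = kρ / (1 + (k−1)ρ) = 3·0.51 / (1 + 2·0.51) = 1.530 / 2.020 = 0.757.

0.757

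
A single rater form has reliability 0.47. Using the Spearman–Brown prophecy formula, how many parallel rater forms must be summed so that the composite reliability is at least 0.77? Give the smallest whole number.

4

k ≥ ρ*(1−ρ₁)/(ρ₁(1−ρ*)) = 0.77·0.53 / (0.47·0.23) = 3.775.
Smallest integer k = 4.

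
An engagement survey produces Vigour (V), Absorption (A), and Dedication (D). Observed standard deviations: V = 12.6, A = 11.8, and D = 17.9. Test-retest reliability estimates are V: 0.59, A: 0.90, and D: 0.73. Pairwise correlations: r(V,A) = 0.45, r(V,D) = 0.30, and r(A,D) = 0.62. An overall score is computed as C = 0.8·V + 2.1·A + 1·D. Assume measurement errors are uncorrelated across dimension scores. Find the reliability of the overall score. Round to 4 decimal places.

0.9012

Var(C) = 0.8²·12.6² + 2.1²·11.8² + 17.9² + 2·[1.68·12.6·11.8·0.45 + 0.8·12.6·17.9·0.30 + 2.1·11.8·17.9·0.62] = 1036.06 + 883.08 = 1919.15.
Under uncorrelated errors the observed covariances equal the true-score covariances, so only the own-variance terms attenuate.
True-score variance = [0.8²·12.6²·0.59 + 2.1²·11.8²·0.90 + 17.9²·0.73] + 883.08 = 846.491 + 883.08 = 1729.57.
Reliability = 1729.57 / 1919.15 = 0.9012.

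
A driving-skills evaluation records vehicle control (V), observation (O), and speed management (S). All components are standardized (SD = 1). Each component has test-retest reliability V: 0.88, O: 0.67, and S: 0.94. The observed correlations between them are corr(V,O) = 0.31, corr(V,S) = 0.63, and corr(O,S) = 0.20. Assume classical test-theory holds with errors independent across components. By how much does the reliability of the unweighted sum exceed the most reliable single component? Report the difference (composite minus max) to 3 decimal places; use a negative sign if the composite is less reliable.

Var(sum) = 3 + 2.28 = 5.28; true-score variance = 2.49 + 2.28 = 4.77; composite reliability = 0.9034.
Max component reliability = 0.9400.
Difference = 0.9034 − 0.9400 = -0.037.

-0.037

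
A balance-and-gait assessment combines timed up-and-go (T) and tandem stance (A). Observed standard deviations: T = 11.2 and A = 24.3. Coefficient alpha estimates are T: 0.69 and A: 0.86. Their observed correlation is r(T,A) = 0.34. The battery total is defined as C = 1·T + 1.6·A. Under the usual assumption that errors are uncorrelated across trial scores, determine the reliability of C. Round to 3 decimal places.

Var(C) = 11.2² + 1.6²·24.3² + 2·[1.6·11.2·24.3·0.34] = 1637.09 + 296.11 = 1933.2.
Because errors are independent across components, Cov(Tᵢ,Tⱼ) = Cov(Xᵢ,Xⱼ); the off-diagonal part of the true-score variance is the same as above.
True-score variance = [11.2²·0.69 + 1.6²·24.3²·0.86] + 296.11 = 1386.58 + 296.11 = 1682.69.
Reliability = 1682.69 / 1933.2 = 0.870.

0.870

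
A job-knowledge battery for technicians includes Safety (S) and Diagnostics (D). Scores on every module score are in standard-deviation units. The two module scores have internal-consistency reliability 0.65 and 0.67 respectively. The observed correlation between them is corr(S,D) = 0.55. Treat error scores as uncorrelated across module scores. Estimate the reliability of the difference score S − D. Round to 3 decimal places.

0.244

Var(S−D) = 1 + 1 − 2·0.55 = 2 − 1.1 = 0.9.
Because errors are independent across components, Cov(Tᵢ,Tⱼ) = Cov(Xᵢ,Xⱼ); the off-diagonal part of the true-score variance is the same as above.
True-score variance = [0.65 + 0.67] − 1.1 = 1.32 − 1.1 = 0.22.
Reliability = 0.22 / 0.9 = 0.244.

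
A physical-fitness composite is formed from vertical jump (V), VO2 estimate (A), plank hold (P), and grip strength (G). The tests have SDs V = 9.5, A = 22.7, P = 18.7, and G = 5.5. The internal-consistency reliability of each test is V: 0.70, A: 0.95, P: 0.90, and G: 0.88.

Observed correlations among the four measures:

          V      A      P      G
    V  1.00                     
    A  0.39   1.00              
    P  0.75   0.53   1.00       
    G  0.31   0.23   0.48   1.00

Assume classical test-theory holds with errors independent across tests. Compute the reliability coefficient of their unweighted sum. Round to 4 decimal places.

0.9556

Var(V+A+P+G) = 9.5² + 22.7² + 18.7² + 5.5² + 2·[9.5·22.7·0.39 + 9.5·18.7·0.75 + 9.5·5.5·0.31 + 22.7·18.7·0.53 + 22.7·5.5·0.23 + 18.7·5.5·0.48] = 985.48 + 1073.2 = 2058.68.
Because errors are independent across components, Cov(Tᵢ,Tⱼ) = Cov(Xᵢ,Xⱼ); the off-diagonal part of the true-score variance is the same as above.
True-score variance = [9.5²·0.70 + 22.7²·0.95 + 18.7²·0.90 + 5.5²·0.88] + 1073.2 = 894.041 + 1073.2 = 1967.24.
Reliability = 1967.24 / 2058.68 = 0.9556.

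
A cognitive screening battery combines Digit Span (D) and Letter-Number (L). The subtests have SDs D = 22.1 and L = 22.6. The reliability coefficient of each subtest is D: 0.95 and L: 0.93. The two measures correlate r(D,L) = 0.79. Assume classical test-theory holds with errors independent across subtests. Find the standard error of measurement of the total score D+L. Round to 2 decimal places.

7.76

Var(total) = 999.17 + 789.147 = 1788.32.
True-score variance = 938.996 + 789.147 = 1728.14, so reliability = 0.9664.
Error variance = 1788.32 − 1728.14 = 60.1737; SEM = √60.1737 = 7.76.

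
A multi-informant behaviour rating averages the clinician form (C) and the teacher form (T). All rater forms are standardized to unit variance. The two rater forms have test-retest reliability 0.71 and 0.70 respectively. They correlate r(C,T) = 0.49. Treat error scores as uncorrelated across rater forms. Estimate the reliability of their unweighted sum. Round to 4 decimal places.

Var(C+T) = 2 + 2·[0.49] = 2 + 0.98 = 2.98.
With uncorrelated errors the cross-covariances are all true-score covariance, so they carry over unchanged; only the diagonal terms shrink to ρᵢσᵢ².
True-score variance = [0.71 + 0.70] + 0.98 = 1.41 + 0.98 = 2.39.
Reliability = 2.39 / 2.98 = 0.8020.

0.8020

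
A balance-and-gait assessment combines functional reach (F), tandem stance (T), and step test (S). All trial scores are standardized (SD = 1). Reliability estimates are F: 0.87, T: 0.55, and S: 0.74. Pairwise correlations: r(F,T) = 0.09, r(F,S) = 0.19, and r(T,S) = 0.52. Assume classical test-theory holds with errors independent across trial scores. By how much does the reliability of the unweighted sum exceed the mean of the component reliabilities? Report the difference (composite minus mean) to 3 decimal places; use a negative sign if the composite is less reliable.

Var(sum) = 3 + 1.6 = 4.6; true-score variance = 2.16 + 1.6 = 3.76; composite reliability = 0.8174.
Mean component reliability = 0.7200.
Difference = 0.8174 − 0.7200 = 0.097.

0.097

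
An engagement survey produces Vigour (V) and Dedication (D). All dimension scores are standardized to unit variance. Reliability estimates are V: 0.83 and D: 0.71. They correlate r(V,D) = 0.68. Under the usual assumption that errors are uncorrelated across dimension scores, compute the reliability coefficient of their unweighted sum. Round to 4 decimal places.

0.8631

Var(V+D) = 2 + 2·[0.68] = 2 + 1.36 = 3.36.
With uncorrelated errors the cross-covariances are all true-score covariance, so they carry over unchanged; only the diagonal terms shrink to ρᵢσᵢ².
True-score variance = [0.83 + 0.71] + 1.36 = 1.54 + 1.36 = 2.9.
Reliability = 2.9 / 3.36 = 0.8631.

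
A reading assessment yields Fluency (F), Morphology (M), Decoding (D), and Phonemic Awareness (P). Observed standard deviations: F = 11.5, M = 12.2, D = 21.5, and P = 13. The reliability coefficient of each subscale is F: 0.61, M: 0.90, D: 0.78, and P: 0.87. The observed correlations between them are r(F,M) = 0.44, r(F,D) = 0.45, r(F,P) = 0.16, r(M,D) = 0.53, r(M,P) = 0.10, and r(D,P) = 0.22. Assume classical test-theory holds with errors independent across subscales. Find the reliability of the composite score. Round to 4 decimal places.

0.8907

Var(F+M+D+P) = 11.5² + 12.2² + 21.5² + 13² + 2·[11.5·12.2·0.44 + 11.5·21.5·0.45 + 11.5·13·0.16 + 12.2·21.5·0.53 + 12.2·13·0.10 + 21.5·13·0.22] = 912.34 + 826.567 = 1738.91.
Under uncorrelated errors the observed covariances equal the true-score covariances, so only the own-variance terms attenuate.
True-score variance = [11.5²·0.61 + 12.2²·0.90 + 21.5²·0.78 + 13²·0.87] + 826.567 = 722.213 + 826.567 = 1548.78.
Reliability = 1548.78 / 1738.91 = 0.8907.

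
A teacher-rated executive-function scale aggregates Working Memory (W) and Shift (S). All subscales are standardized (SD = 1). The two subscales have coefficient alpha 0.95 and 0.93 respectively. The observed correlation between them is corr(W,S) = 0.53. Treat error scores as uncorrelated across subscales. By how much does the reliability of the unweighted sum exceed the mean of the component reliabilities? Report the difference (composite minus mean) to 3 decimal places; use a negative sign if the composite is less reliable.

Var(sum) = 2 + 1.06 = 3.06; true-score variance = 1.88 + 1.06 = 2.94; composite reliability = 0.9608.
Mean component reliability = 0.9400.
Difference = 0.9608 − 0.9400 = 0.021.

0.021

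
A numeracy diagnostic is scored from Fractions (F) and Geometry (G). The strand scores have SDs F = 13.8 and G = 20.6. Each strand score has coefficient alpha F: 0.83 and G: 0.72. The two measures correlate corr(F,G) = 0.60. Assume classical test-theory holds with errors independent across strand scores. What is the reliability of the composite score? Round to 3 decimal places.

0.842

Var(F+G) = 13.8² + 20.6² + 2·[13.8·20.6·0.60] = 614.8 + 341.136 = 955.936.
Under uncorrelated errors the observed covariances equal the true-score covariances, so only the own-variance terms attenuate.
True-score variance = [13.8²·0.83 + 20.6²·0.72] + 341.136 = 463.604 + 341.136 = 804.74.
Reliability = 804.74 / 955.936 = 0.842.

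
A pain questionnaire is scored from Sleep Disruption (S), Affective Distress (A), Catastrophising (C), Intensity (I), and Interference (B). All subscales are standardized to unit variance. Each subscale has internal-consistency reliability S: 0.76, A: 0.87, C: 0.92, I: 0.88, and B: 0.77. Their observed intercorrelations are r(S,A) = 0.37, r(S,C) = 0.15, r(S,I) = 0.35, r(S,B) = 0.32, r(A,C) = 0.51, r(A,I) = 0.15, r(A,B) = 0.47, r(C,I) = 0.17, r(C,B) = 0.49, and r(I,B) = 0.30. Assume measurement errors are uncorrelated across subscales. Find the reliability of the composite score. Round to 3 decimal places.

Var(S+A+C+I+B) = 5 + 2·[0.37 + 0.15 + 0.35 + 0.32 + 0.51 + 0.15 + 0.47 + 0.17 + 0.49 + 0.30] = 5 + 6.56 = 11.56.
With uncorrelated errors the cross-covariances are all true-score covariance, so they carry over unchanged; only the diagonal terms shrink to ρᵢσᵢ².
True-score variance = [0.76 + 0.87 + 0.92 + 0.88 + 0.77] + 6.56 = 4.2 + 6.56 = 10.76.
Reliability = 10.76 / 11.56 = 0.931.

0.931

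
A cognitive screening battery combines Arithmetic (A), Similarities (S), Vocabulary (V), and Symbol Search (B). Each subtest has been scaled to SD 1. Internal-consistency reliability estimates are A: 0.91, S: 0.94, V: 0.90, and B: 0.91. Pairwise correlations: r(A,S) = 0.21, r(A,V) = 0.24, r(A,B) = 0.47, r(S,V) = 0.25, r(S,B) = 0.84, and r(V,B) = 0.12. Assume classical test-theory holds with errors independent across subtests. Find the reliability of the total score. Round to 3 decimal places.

0.959

Var(A+S+V+B) = 4 + 2·[0.21 + 0.24 + 0.47 + 0.25 + 0.84 + 0.12] = 4 + 4.26 = 8.26.
With uncorrelated errors the cross-covariances are all true-score covariance, so they carry over unchanged; only the diagonal terms shrink to ρᵢσᵢ².
True-score variance = [0.91 + 0.94 + 0.90 + 0.91] + 4.26 = 3.66 + 4.26 = 7.92.
Reliability = 7.92 / 8.26 = 0.959.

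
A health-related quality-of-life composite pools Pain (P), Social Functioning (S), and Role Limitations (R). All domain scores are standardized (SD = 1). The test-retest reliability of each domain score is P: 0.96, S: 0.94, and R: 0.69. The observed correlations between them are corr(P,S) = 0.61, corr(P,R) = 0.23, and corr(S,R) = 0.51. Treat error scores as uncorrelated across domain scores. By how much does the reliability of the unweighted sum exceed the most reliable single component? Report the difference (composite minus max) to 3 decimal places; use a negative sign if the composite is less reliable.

Var(sum) = 3 + 2.7 = 5.7; true-score variance = 2.59 + 2.7 = 5.29; composite reliability = 0.9281.
Max component reliability = 0.9600.
Difference = 0.9281 − 0.9600 = -0.032.

-0.032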